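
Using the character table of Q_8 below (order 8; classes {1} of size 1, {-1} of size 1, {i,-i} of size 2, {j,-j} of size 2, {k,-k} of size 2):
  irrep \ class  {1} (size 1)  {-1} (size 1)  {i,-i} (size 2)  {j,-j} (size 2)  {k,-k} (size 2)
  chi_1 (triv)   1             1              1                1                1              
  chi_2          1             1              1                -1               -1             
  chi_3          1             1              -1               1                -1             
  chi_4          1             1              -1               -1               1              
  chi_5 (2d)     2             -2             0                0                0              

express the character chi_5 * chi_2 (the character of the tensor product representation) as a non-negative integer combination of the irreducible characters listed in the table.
chi_5 tensor chi_2 = chi_5 (all other irreducibles have multiplicity 0).

Solution. The character of a tensor product is the pointwise product (chi_5 * chi_2)(C) = chi_5(C) * chi_2(C):
  {1}: (2)*(1), {-1}: (-2)*(1), {i,-i}: (0)*(1), {j,-j}: (0)*(-1), {k,-k}: (0)*(-1)
so (chi_5 * chi_2) takes values
  {1} -> 2, {-1} -> -2, {i,-i} -> 0, {j,-j} -> 0, {k,-k} -> 0.
Now take the inner product of this character with each irreducible chi from the table, <chi_5*chi_2, chi> = (1/8) sum_C |C| (chi_5*chi_2)(C) conj(chi(C)):
  <chi_5*chi_2, chi_1> = (1/8)[1*(2)*conj(1) + 1*(-2)*conj(1) + 2*(0)*conj(1) + 2*(0)*conj(1) + 2*(0)*conj(1)]
      = (1/8)[(2) + (-2) + (0) + (0) + (0)] = 0/8 = 0
  <chi_5*chi_2, chi_2> = (1/8)[1*(2)*conj(1) + 1*(-2)*conj(1) + 2*(0)*conj(1) + 2*(0)*conj(-1) + 2*(0)*conj(-1)]
      = (1/8)[(2) + (-2) + (0) + (0) + (0)] = 0/8 = 0
  <chi_5*chi_2, chi_3> = (1/8)[1*(2)*conj(1) + 1*(-2)*conj(1) + 2*(0)*conj(-1) + 2*(0)*conj(1) + 2*(0)*conj(-1)]
      = (1/8)[(2) + (-2) + (0) + (0) + (0)] = 0/8 = 0
  <chi_5*chi_2, chi_4> = (1/8)[1*(2)*conj(1) + 1*(-2)*conj(1) + 2*(0)*conj(-1) + 2*(0)*conj(-1) + 2*(0)*conj(1)]
      = (1/8)[(2) + (-2) + (0) + (0) + (0)] = 0/8 = 0
  <chi_5*chi_2, chi_5> = (1/8)[1*(2)*conj(2) + 1*(-2)*conj(-2) + 2*(0)*conj(0) + 2*(0)*conj(0) + 2*(0)*conj(0)]
      = (1/8)[(4) + (4) + (0) + (0) + (0)] = 8/8 = 1
Hence the multiplicities are chi_5: 1. Dimension check: dim(chi_5)*dim(chi_2) = 2*1 = 2 and sum (mult * dim) = 1*2 = 2.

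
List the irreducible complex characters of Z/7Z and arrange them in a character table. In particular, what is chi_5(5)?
Character table of Z/7Z (irreps indexed chi_0,...,chi_6 with chi_k(m) = zeta_7^(k*m), zeta_7 = exp(2*pi*i/7)):
  irrep \ class  {0} (size 1)  {1} (size 1)    {2} (size 1)    {3} (size 1)    {4} (size 1)    {5} (size 1)    {6} (size 1)  
  chi_0          1             1               1               1               1               1               1             
  chi_1          1             exp(2*I*pi/7)   exp(4*I*pi/7)   exp(6*I*pi/7)   exp(-6*I*pi/7)  exp(-4*I*pi/7)  exp(-2*I*pi/7)
  chi_2          1             exp(4*I*pi/7)   exp(-6*I*pi/7)  exp(-2*I*pi/7)  exp(2*I*pi/7)   exp(6*I*pi/7)   exp(-4*I*pi/7)
  chi_3          1             exp(6*I*pi/7)   exp(-2*I*pi/7)  exp(4*I*pi/7)   exp(-4*I*pi/7)  exp(2*I*pi/7)   exp(-6*I*pi/7)
  chi_4          1             exp(-6*I*pi/7)  exp(2*I*pi/7)   exp(-4*I*pi/7)  exp(4*I*pi/7)   exp(-2*I*pi/7)  exp(6*I*pi/7) 
  chi_5          1             exp(-4*I*pi/7)  exp(6*I*pi/7)   exp(2*I*pi/7)   exp(-2*I*pi/7)  exp(-6*I*pi/7)  exp(4*I*pi/7) 
  chi_6          1             exp(-2*I*pi/7)  exp(-4*I*pi/7)  exp(-6*I*pi/7)  exp(6*I*pi/7)   exp(4*I*pi/7)   exp(2*I*pi/7) 

Spot check: chi_5(5) = zeta_7^(5*5) = zeta_7^25 = exp(-6*I*pi/7).

Justification: Z/7Z is abelian, so all 7 irreducible complex representations are 1-dimensional. They are given by chi_k(m) = zeta_7^(k*m) for k = 0,...,6. Row orthogonality: sum_m chi_k(m) conj(chi_l(m)) = 7 * [k = l].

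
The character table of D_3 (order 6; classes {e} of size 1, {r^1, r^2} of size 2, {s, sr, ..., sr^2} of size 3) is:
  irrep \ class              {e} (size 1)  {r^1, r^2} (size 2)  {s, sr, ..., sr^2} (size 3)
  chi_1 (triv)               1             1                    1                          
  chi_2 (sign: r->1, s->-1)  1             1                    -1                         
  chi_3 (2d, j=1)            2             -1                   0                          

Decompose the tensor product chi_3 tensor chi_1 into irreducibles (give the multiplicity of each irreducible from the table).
chi_3 tensor chi_1 = chi_3 (all other irreducibles have multiplicity 0).

Solution. The character of a tensor product is the pointwise product (chi_3 * chi_1)(C) = chi_3(C) * chi_1(C):
  {e}: (2)*(1), {r^1, r^2}: (-1)*(1), {s, sr, ..., sr^2}: (0)*(1)
so (chi_3 * chi_1) takes values
  {e} -> 2, {r^1, r^2} -> -1, {s, sr, ..., sr^2} -> 0.
Now take the inner product of this character with each irreducible chi from the table, <chi_3*chi_1, chi> = (1/6) sum_C |C| (chi_3*chi_1)(C) conj(chi(C)):
  <chi_3*chi_1, chi_1> = (1/6)[1*(2)*conj(1) + 2*(-1)*conj(1) + 3*(0)*conj(1)]
      = (1/6)[(2) + (-2) + (0)] = 0/6 = 0
  <chi_3*chi_1, chi_2> = (1/6)[1*(2)*conj(1) + 2*(-1)*conj(1) + 3*(0)*conj(-1)]
      = (1/6)[(2) + (-2) + (0)] = 0/6 = 0
  <chi_3*chi_1, chi_3> = (1/6)[1*(2)*conj(2) + 2*(-1)*conj(-1) + 3*(0)*conj(0)]
      = (1/6)[(4) + (2) + (0)] = 6/6 = 1
Hence the multiplicities are chi_3: 1. Dimension check: dim(chi_3)*dim(chi_1) = 2*1 = 2 and sum (mult * dim) = 1*2 = 2.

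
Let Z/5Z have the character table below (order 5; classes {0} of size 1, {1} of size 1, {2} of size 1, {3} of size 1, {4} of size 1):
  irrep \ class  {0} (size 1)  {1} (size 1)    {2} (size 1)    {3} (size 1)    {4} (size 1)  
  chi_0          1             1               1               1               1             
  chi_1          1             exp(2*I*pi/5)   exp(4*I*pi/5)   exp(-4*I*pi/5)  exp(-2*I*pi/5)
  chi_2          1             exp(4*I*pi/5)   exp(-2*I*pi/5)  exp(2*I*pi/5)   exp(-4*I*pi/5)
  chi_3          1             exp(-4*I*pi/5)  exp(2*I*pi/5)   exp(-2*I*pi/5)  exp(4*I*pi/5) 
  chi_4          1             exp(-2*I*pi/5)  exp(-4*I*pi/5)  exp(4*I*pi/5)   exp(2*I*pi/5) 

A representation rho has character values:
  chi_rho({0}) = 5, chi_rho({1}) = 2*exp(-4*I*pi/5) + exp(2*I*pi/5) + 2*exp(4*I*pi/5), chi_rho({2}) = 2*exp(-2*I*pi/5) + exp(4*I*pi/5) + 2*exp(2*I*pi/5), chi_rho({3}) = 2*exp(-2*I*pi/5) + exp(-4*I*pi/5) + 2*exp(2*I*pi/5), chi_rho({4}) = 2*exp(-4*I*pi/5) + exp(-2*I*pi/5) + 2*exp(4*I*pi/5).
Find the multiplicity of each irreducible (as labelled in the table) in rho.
Multiplicities: chi_0: 0, chi_1: 1, chi_2: 2, chi_3: 2, chi_4: 0.

Use <chi_rho, chi> = (1/|G|) sum_C |C| * chi_rho(C) * conj(chi(C)) with |G| = 5 for each irreducible chi in the table:
  <chi_rho, chi_0> = (1/5)[1*(5)*conj(1) + 1*(2*exp(-4*I*pi/5) + exp(2*I*pi/5) + 2*exp(4*I*pi/5))*conj(1) + 1*(2*exp(-2*I*pi/5) + exp(4*I*pi/5) + 2*exp(2*I*pi/5))*conj(1) + 1*(2*exp(-2*I*pi/5) + exp(-4*I*pi/5) + 2*exp(2*I*pi/5))*conj(1) + 1*(2*exp(-4*I*pi/5) + exp(-2*I*pi/5) + 2*exp(4*I*pi/5))*conj(1)]
      = (1/5)[(5) + (2*exp(-4*I*pi/5) + exp(2*I*pi/5) + 2*exp(4*I*pi/5)) + (2*exp(-2*I*pi/5) + exp(4*I*pi/5) + 2*exp(2*I*pi/5)) + (2*exp(-2*I*pi/5) + exp(-4*I*pi/5) + 2*exp(2*I*pi/5)) + (2*exp(-4*I*pi/5) + exp(-2*I*pi/5) + 2*exp(4*I*pi/5))] = 0/5 = 0
  <chi_rho, chi_1> = (1/5)[1*(5)*conj(1) + 1*(2*exp(-4*I*pi/5) + exp(2*I*pi/5) + 2*exp(4*I*pi/5))*conj(exp(2*I*pi/5)) + 1*(2*exp(-2*I*pi/5) + exp(4*I*pi/5) + 2*exp(2*I*pi/5))*conj(exp(4*I*pi/5)) + 1*(2*exp(-2*I*pi/5) + exp(-4*I*pi/5) + 2*exp(2*I*pi/5))*conj(exp(-4*I*pi/5)) + 1*(2*exp(-4*I*pi/5) + exp(-2*I*pi/5) + 2*exp(4*I*pi/5))*conj(exp(-2*I*pi/5))]
      = (1/5)[(5) + (1 + 2*exp(4*I*pi/5) + 2*exp(2*I*pi/5)) + (1 + 2*exp(-2*I*pi/5) + 2*exp(4*I*pi/5)) + (1 + 2*exp(-4*I*pi/5) + 2*exp(2*I*pi/5)) + (1 + 2*exp(-2*I*pi/5) + 2*exp(-4*I*pi/5))] = 5/5 = 1
  <chi_rho, chi_2> = (1/5)[1*(5)*conj(1) + 1*(2*exp(-4*I*pi/5) + exp(2*I*pi/5) + 2*exp(4*I*pi/5))*conj(exp(4*I*pi/5)) + 1*(2*exp(-2*I*pi/5) + exp(4*I*pi/5) + 2*exp(2*I*pi/5))*conj(exp(-2*I*pi/5)) + 1*(2*exp(-2*I*pi/5) + exp(-4*I*pi/5) + 2*exp(2*I*pi/5))*conj(exp(2*I*pi/5)) + 1*(2*exp(-4*I*pi/5) + exp(-2*I*pi/5) + 2*exp(4*I*pi/5))*conj(exp(-4*I*pi/5))]
      = (1/5)[(5) + (2 + exp(-2*I*pi/5) + 2*exp(2*I*pi/5)) + (2 + exp(-4*I*pi/5) + 2*exp(4*I*pi/5)) + (2 + 2*exp(-4*I*pi/5) + exp(4*I*pi/5)) + (2 + 2*exp(-2*I*pi/5) + exp(2*I*pi/5))] = 10/5 = 2
  <chi_rho, chi_3> = (1/5)[1*(5)*conj(1) + 1*(2*exp(-4*I*pi/5) + exp(2*I*pi/5) + 2*exp(4*I*pi/5))*conj(exp(-4*I*pi/5)) + 1*(2*exp(-2*I*pi/5) + exp(4*I*pi/5) + 2*exp(2*I*pi/5))*conj(exp(2*I*pi/5)) + 1*(2*exp(-2*I*pi/5) + exp(-4*I*pi/5) + 2*exp(2*I*pi/5))*conj(exp(-2*I*pi/5)) + 1*(2*exp(-4*I*pi/5) + exp(-2*I*pi/5) + 2*exp(4*I*pi/5))*conj(exp(4*I*pi/5))]
      = (1/5)[(5) + (2 + 2*exp(-2*I*pi/5) + exp(-4*I*pi/5)) + (2 + 2*exp(-4*I*pi/5) + exp(2*I*pi/5)) + (2 + exp(-2*I*pi/5) + 2*exp(4*I*pi/5)) + (2 + exp(4*I*pi/5) + 2*exp(2*I*pi/5))] = 10/5 = 2
  <chi_rho, chi_4> = (1/5)[1*(5)*conj(1) + 1*(2*exp(-4*I*pi/5) + exp(2*I*pi/5) + 2*exp(4*I*pi/5))*conj(exp(-2*I*pi/5)) + 1*(2*exp(-2*I*pi/5) + exp(4*I*pi/5) + 2*exp(2*I*pi/5))*conj(exp(-4*I*pi/5)) + 1*(2*exp(-2*I*pi/5) + exp(-4*I*pi/5) + 2*exp(2*I*pi/5))*conj(exp(4*I*pi/5)) + 1*(2*exp(-4*I*pi/5) + exp(-2*I*pi/5) + 2*exp(4*I*pi/5))*conj(exp(2*I*pi/5))]
      = (1/5)[(5) + (2*exp(-2*I*pi/5) + 2*exp(-4*I*pi/5) + exp(4*I*pi/5)) + (2*exp(-4*I*pi/5) + exp(-2*I*pi/5) + 2*exp(2*I*pi/5)) + (2*exp(-2*I*pi/5) + exp(2*I*pi/5) + 2*exp(4*I*pi/5)) + (exp(-4*I*pi/5) + 2*exp(4*I*pi/5) + 2*exp(2*I*pi/5))] = 0/5 = 0
(Exp terms are combined using exp(i*s)*conj(exp(i*t)) = exp(i*(s-t)), and sums of them are collapsed using the identity that for every m > 1 the m distinct m-th roots of unity sum to 0, e.g. 1 + exp(2*I*pi/3) + exp(-2*I*pi/3) = 0.)
Dimension check: dim(rho) = sum (mult * dim) = 0*1 + 1*1 + 2*1 + 2*1 + 0*1 = 5 = chi_rho(e) = 5.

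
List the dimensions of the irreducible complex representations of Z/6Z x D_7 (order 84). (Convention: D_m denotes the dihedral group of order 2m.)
Dimensions: 1, 1, 1, 1, 1, 1, 1, 1, 1, 1, 1, 1, 2, 2, 2, 2, 2, 2, 2, 2, 2, 2, 2, 2, 2, 2, 2, 2, 2, 2

Solution. There are 30 irreducibles (= number of conjugacy classes). Their dimensions d_i satisfy sum d_i^2 = |G| = 84: 1 + 1 + 1 + 1 + 1 + 1 + 1 + 1 + 1 + 1 + 1 + 1 + 4 + 4 + 4 + 4 + 4 + 4 + 4 + 4 + 4 + 4 + 4 + 4 + 4 + 4 + 4 + 4 + 4 + 4 = 84. (For the product with Z/6Z: each of the 6 1-dim characters of Z/6Z tensors with each irrep of D_7, giving 6 copies of each D_7-dimension.)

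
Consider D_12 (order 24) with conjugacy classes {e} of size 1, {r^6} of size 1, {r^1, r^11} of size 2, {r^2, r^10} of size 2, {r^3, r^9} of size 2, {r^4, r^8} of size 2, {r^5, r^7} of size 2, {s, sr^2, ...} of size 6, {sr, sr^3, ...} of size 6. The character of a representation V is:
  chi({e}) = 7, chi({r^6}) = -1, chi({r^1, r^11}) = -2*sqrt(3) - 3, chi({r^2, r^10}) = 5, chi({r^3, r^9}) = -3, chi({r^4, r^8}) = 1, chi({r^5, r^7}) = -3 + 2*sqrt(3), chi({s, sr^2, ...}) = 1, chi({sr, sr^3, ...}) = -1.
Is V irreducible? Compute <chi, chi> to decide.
Not irreducible (reducible): <chi, chi> = 9 > 1.

Details: <chi, chi> = (1/|G|) sum_C |C| * |chi(C)|^2 = (1/24)[1*|7|^2 + 1*|-1|^2 + 2*|-2*sqrt(3) - 3|^2 + 2*|5|^2 + 2*|-3|^2 + 2*|1|^2 + 2*|-3 + 2*sqrt(3)|^2 + 6*|1|^2 + 6*|-1|^2]
  = (1/24)[(49) + (1) + (24*sqrt(3) + 42) + (50) + (18) + (2) + (42 - 24*sqrt(3)) + (6) + (6)] = 216/24 = 9.
A character is irreducible iff <chi, chi> = 1, so this representation is reducible.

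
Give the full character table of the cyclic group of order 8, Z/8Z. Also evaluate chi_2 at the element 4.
Character table of Z/8Z (irreps indexed chi_0,...,chi_7 with chi_k(m) = zeta_8^(k*m), zeta_8 = exp(2*pi*i/8)):
  irrep \ class  {0} (size 1)  {1} (size 1)    {2} (size 1)  {3} (size 1)    {4} (size 1)  {5} (size 1)    {6} (size 1)  {7} (size 1)  
  chi_0          1             1               1             1               1             1               1             1             
  chi_1          1             exp(I*pi/4)     I             exp(3*I*pi/4)   -1            exp(-3*I*pi/4)  -I            exp(-I*pi/4)  
  chi_2          1             I               -1            -I              1             I               -1            -I            
  chi_3          1             exp(3*I*pi/4)   -I            exp(I*pi/4)     -1            exp(-I*pi/4)    I             exp(-3*I*pi/4)
  chi_4          1             -1              1             -1              1             -1              1             -1            
  chi_5          1             exp(-3*I*pi/4)  I             exp(-I*pi/4)    -1            exp(I*pi/4)     -I            exp(3*I*pi/4) 
  chi_6          1             -I              -1            I               1             -I              -1            I             
  chi_7          1             exp(-I*pi/4)    -I            exp(-3*I*pi/4)  -1            exp(3*I*pi/4)   I             exp(I*pi/4)   

Spot check: chi_2(4) = zeta_8^(2*4) = zeta_8^8 = 1.

Explanation: Z/8Z is abelian, so all 8 irreducible complex representations are 1-dimensional. They are given by chi_k(m) = zeta_8^(k*m) for k = 0,...,7. Row orthogonality: sum_m chi_k(m) conj(chi_l(m)) = 8 * [k = l].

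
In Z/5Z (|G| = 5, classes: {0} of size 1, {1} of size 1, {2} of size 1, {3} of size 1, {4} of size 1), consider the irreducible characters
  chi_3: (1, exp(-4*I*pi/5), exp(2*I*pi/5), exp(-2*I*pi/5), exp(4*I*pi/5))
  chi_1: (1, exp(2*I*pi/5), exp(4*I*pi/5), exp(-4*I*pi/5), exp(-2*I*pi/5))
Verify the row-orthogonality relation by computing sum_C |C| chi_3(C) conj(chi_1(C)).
Sum = 0; so <chi_3, chi_1> = 0 (distinct irreducibles are orthogonal).

Proof sketch: Compute term by term over conjugacy classes (|C| * chi_3(C) * conj(chi_1(C))):
  1*(1)*conj(1) + 1*(exp(-4*I*pi/5))*conj(exp(2*I*pi/5)) + 1*(exp(2*I*pi/5))*conj(exp(4*I*pi/5)) + 1*(exp(-2*I*pi/5))*conj(exp(-4*I*pi/5)) + 1*(exp(4*I*pi/5))*conj(exp(-2*I*pi/5))
  = (1) + (exp(4*I*pi/5)) + (exp(-2*I*pi/5)) + (exp(2*I*pi/5)) + (exp(-4*I*pi/5))
  = 0.
(Exp terms are combined using exp(i*s)*conj(exp(i*t)) = exp(i*(s-t)), and sums of them are collapsed using the identity that for every m > 1 the m distinct m-th roots of unity sum to 0, e.g. 1 + exp(2*I*pi/3) + exp(-2*I*pi/3) = 0.)
Dividing by |G| = 5 gives 0/5 = 0, matching the row-orthogonality relation <chi_3, chi_1> = [chi_3 = chi_1].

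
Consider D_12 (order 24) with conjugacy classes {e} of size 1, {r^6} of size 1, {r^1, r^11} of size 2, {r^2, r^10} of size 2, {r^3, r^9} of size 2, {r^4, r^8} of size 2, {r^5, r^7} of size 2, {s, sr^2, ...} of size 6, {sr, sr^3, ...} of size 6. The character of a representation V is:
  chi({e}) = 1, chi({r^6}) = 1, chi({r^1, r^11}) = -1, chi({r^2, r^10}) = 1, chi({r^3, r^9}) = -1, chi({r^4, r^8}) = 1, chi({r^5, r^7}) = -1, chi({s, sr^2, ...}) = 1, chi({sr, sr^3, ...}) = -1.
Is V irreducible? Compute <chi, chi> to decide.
Irreducible: <chi, chi> = 1.

Solution. <chi, chi> = (1/|G|) sum_C |C| * |chi(C)|^2 = (1/24)[1*|1|^2 + 1*|1|^2 + 2*|-1|^2 + 2*|1|^2 + 2*|-1|^2 + 2*|1|^2 + 2*|-1|^2 + 6*|1|^2 + 6*|-1|^2]
  = (1/24)[(1) + (1) + (2) + (2) + (2) + (2) + (2) + (6) + (6)] = 24/24 = 1.
A character is irreducible iff <chi, chi> = 1, so this representation is irreducible.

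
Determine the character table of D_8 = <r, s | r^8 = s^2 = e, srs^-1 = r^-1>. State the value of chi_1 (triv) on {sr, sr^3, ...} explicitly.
Conjugacy classes: {e} of size 1, {r^4} of size 1, {r^1, r^7} of size 2, {r^2, r^6} of size 2, {r^3, r^5} of size 2, {s, sr^2, ...} of size 4, {sr, sr^3, ...} of size 4.
Character table:
  irrep \ class              {e} (size 1)  {r^4} (size 1)  {r^1, r^7} (size 2)  {r^2, r^6} (size 2)  {r^3, r^5} (size 2)  {s, sr^2, ...} (size 4)  {sr, sr^3, ...} (size 4)
  chi_1 (triv)               1             1               1                    1                    1                    1                        1                       
  chi_2 (sign: r->1, s->-1)  1             1               1                    1                    1                    -1                       -1                      
  chi_3 (r->-1, s->1)        1             1               -1                   1                    -1                   1                        -1                      
  chi_4 (r->-1, s->-1)       1             1               -1                   1                    -1                   -1                       1                       
  chi_5 (2d, j=1)            2             -2              sqrt(2)              0                    -sqrt(2)             0                        0                       
  chi_6 (2d, j=2)            2             2               0                    -2                   0                    0                        0                       
  chi_7 (2d, j=3)            2             -2              -sqrt(2)             0                    sqrt(2)              0                        0                       

Spot check: chi_1 (triv) on {sr, sr^3, ...} = 1.

Proof sketch: D_8 has order 2*8 = 16 with 7 conjugacy classes, hence 7 irreducibles. Sum of squared dims 1 + 1 + 1 + 1 + 4 + 4 + 4 = 16 = |G|. Linear characters come from the abelianisation; the 2-dimensional irreps have character r^k -> 2*cos(2*pi*j*k/8), reflections -> 0.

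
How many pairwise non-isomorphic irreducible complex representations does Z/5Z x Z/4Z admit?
20

Solution. The number of irreducible complex representations of a finite group equals its number of conjugacy classes. Z/5Z x Z/4Z is abelian of order 20, so every element is its own conjugacy class: 20 classes, so Z/5Z x Z/4Z (order 20) has exactly 20 irreducible complex representations.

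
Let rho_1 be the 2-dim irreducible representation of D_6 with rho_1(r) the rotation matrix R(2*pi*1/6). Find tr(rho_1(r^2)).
chi_{rho_1}(r^2) = 2*cos(2*pi*1*2/6) = -1

Working: rho_1(r^2) is rotation by angle 2*pi*1*2/6, whose trace is 2*cos(2*pi*1*2/6) = -1.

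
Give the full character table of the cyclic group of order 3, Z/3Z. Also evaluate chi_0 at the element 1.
Character table of Z/3Z (irreps indexed chi_0,...,chi_2 with chi_k(m) = zeta_3^(k*m), zeta_3 = exp(2*pi*i/3)):
  irrep \ class  {0} (size 1)  {1} (size 1)    {2} (size 1)  
  chi_0          1             1               1             
  chi_1          1             exp(2*I*pi/3)   exp(-2*I*pi/3)
  chi_2          1             exp(-2*I*pi/3)  exp(2*I*pi/3) 

Spot check: chi_0(1) = zeta_3^(0*1) = zeta_3^0 = 1.

Why: Z/3Z is abelian, so all 3 irreducible complex representations are 1-dimensional. They are given by chi_k(m) = zeta_3^(k*m) for k = 0,...,2. Row orthogonality: sum_m chi_k(m) conj(chi_l(m)) = 3 * [k = l].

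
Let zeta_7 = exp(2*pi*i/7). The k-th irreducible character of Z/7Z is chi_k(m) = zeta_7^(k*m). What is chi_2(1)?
chi_2(1) = zeta_7^2 = exp(4*I*pi/7)

Proof sketch: chi_2(1) = zeta_7^(2*1) = zeta_7^2. Since zeta_7^7 = 1, this equals zeta_7^2 = exp(2*pi*i*2/7) = exp(4*I*pi/7).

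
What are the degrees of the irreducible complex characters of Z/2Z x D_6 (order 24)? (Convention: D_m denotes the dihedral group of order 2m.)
Dimensions: 1, 1, 1, 1, 1, 1, 1, 1, 2, 2, 2, 2

Details: There are 12 irreducibles (= number of conjugacy classes). Their dimensions d_i satisfy sum d_i^2 = |G| = 24: 1 + 1 + 1 + 1 + 1 + 1 + 1 + 1 + 4 + 4 + 4 + 4 = 24. (For the product with Z/2Z: each of the 2 1-dim characters of Z/2Z tensors with each irrep of D_6, giving 2 copies of each D_6-dimension.)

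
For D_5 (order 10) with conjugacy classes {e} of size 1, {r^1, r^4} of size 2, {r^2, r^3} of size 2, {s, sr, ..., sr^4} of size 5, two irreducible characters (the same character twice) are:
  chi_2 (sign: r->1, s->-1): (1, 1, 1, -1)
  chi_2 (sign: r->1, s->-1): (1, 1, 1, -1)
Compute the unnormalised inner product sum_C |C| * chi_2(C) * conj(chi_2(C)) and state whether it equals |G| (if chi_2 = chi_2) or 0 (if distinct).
Sum = 10 = |G| = 10; so <chi_2, chi_2> = 1 (norm-1 confirms irreducibility).

Reasoning: Compute term by term over conjugacy classes (|C| * chi_2(C) * conj(chi_2(C))):
  1*(1)*conj(1) + 2*(1)*conj(1) + 2*(1)*conj(1) + 5*(-1)*conj(-1)
  = (1) + (2) + (2) + (5)
  = 10.
Dividing by |G| = 10 gives 10/10 = 1, matching the row-orthogonality relation <chi_2, chi_2> = [chi_2 = chi_2].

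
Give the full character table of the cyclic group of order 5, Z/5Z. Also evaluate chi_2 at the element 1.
Character table of Z/5Z (irreps indexed chi_0,...,chi_4 with chi_k(m) = zeta_5^(k*m), zeta_5 = exp(2*pi*i/5)):
  irrep \ class  {0} (size 1)  {1} (size 1)    {2} (size 1)    {3} (size 1)    {4} (size 1)  
  chi_0          1             1               1               1               1             
  chi_1          1             exp(2*I*pi/5)   exp(4*I*pi/5)   exp(-4*I*pi/5)  exp(-2*I*pi/5)
  chi_2          1             exp(4*I*pi/5)   exp(-2*I*pi/5)  exp(2*I*pi/5)   exp(-4*I*pi/5)
  chi_3          1             exp(-4*I*pi/5)  exp(2*I*pi/5)   exp(-2*I*pi/5)  exp(4*I*pi/5) 
  chi_4          1             exp(-2*I*pi/5)  exp(-4*I*pi/5)  exp(4*I*pi/5)   exp(2*I*pi/5) 

Spot check: chi_2(1) = zeta_5^(2*1) = zeta_5^2 = exp(4*I*pi/5).

Justification: Z/5Z is abelian, so all 5 irreducible complex representations are 1-dimensional. They are given by chi_k(m) = zeta_5^(k*m) for k = 0,...,4. Row orthogonality: sum_m chi_k(m) conj(chi_l(m)) = 5 * [k = l].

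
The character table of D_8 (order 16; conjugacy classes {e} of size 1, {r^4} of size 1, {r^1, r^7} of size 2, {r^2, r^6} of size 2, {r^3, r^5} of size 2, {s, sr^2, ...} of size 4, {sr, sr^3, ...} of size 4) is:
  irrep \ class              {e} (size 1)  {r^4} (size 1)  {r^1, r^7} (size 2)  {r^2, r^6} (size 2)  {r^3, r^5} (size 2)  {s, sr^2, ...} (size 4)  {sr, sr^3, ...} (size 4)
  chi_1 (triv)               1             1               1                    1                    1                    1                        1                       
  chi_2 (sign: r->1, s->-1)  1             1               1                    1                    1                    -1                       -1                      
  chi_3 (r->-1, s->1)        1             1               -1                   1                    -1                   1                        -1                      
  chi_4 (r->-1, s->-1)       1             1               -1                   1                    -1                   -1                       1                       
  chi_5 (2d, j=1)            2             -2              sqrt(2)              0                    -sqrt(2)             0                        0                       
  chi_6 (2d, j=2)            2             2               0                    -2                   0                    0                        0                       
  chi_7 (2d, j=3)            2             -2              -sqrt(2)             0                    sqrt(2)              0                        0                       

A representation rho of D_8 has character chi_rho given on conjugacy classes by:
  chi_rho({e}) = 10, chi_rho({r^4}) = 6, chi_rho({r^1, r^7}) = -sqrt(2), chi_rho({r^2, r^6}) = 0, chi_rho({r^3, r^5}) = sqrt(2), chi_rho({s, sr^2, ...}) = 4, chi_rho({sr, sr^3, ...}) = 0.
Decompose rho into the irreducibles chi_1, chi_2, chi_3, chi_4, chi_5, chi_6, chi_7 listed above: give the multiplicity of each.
Multiplicities: chi_1: 2, chi_2: 0, chi_3: 2, chi_4: 0, chi_5: 0, chi_6: 2, chi_7: 1.

Use <chi_rho, chi> = (1/|G|) sum_C |C| * chi_rho(C) * conj(chi(C)) with |G| = 16 for each irreducible chi in the table:
  <chi_rho, chi_1> = (1/16)[1*(10)*conj(1) + 1*(6)*conj(1) + 2*(-sqrt(2))*conj(1) + 2*(0)*conj(1) + 2*(sqrt(2))*conj(1) + 4*(4)*conj(1) + 4*(0)*conj(1)]
      = (1/16)[(10) + (6) + (-2*sqrt(2)) + (0) + (2*sqrt(2)) + (16) + (0)] = 32/16 = 2
  <chi_rho, chi_2> = (1/16)[1*(10)*conj(1) + 1*(6)*conj(1) + 2*(-sqrt(2))*conj(1) + 2*(0)*conj(1) + 2*(sqrt(2))*conj(1) + 4*(4)*conj(-1) + 4*(0)*conj(-1)]
      = (1/16)[(10) + (6) + (-2*sqrt(2)) + (0) + (2*sqrt(2)) + (-16) + (0)] = 0/16 = 0
  <chi_rho, chi_3> = (1/16)[1*(10)*conj(1) + 1*(6)*conj(1) + 2*(-sqrt(2))*conj(-1) + 2*(0)*conj(1) + 2*(sqrt(2))*conj(-1) + 4*(4)*conj(1) + 4*(0)*conj(-1)]
      = (1/16)[(10) + (6) + (2*sqrt(2)) + (0) + (-2*sqrt(2)) + (16) + (0)] = 32/16 = 2
  <chi_rho, chi_4> = (1/16)[1*(10)*conj(1) + 1*(6)*conj(1) + 2*(-sqrt(2))*conj(-1) + 2*(0)*conj(1) + 2*(sqrt(2))*conj(-1) + 4*(4)*conj(-1) + 4*(0)*conj(1)]
      = (1/16)[(10) + (6) + (2*sqrt(2)) + (0) + (-2*sqrt(2)) + (-16) + (0)] = 0/16 = 0
  <chi_rho, chi_5> = (1/16)[1*(10)*conj(2) + 1*(6)*conj(-2) + 2*(-sqrt(2))*conj(sqrt(2)) + 2*(0)*conj(0) + 2*(sqrt(2))*conj(-sqrt(2)) + 4*(4)*conj(0) + 4*(0)*conj(0)]
      = (1/16)[(20) + (-12) + (-4) + (0) + (-4) + (0) + (0)] = 0/16 = 0
  <chi_rho, chi_6> = (1/16)[1*(10)*conj(2) + 1*(6)*conj(2) + 2*(-sqrt(2))*conj(0) + 2*(0)*conj(-2) + 2*(sqrt(2))*conj(0) + 4*(4)*conj(0) + 4*(0)*conj(0)]
      = (1/16)[(20) + (12) + (0) + (0) + (0) + (0) + (0)] = 32/16 = 2
  <chi_rho, chi_7> = (1/16)[1*(10)*conj(2) + 1*(6)*conj(-2) + 2*(-sqrt(2))*conj(-sqrt(2)) + 2*(0)*conj(0) + 2*(sqrt(2))*conj(sqrt(2)) + 4*(4)*conj(0) + 4*(0)*conj(0)]
      = (1/16)[(20) + (-12) + (4) + (0) + (4) + (0) + (0)] = 16/16 = 1
Dimension check: dim(rho) = sum (mult * dim) = 2*1 + 0*1 + 2*1 + 0*1 + 0*2 + 2*2 + 1*2 = 10 = chi_rho(e) = 10.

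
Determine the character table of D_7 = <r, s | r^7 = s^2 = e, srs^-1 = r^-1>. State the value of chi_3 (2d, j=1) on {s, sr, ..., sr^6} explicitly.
Conjugacy classes: {e} of size 1, {r^1, r^6} of size 2, {r^2, r^5} of size 2, {r^3, r^4} of size 2, {s, sr, ..., sr^6} of size 7.
Character table:
  irrep \ class              {e} (size 1)  {r^1, r^6} (size 2)  {r^2, r^5} (size 2)  {r^3, r^4} (size 2)  {s, sr, ..., sr^6} (size 7)
  chi_1 (triv)               1             1                    1                    1                    1                          
  chi_2 (sign: r->1, s->-1)  1             1                    1                    1                    -1                         
  chi_3 (2d, j=1)            2             2*cos(2*pi/7)        -2*cos(3*pi/7)       -2*cos(pi/7)         0                          
  chi_4 (2d, j=2)            2             -2*cos(3*pi/7)       -2*cos(pi/7)         2*cos(2*pi/7)        0                          
  chi_5 (2d, j=3)            2             -2*cos(pi/7)         2*cos(2*pi/7)        -2*cos(3*pi/7)       0                          

Spot check: chi_3 (2d, j=1) on {s, sr, ..., sr^6} = 0.

Why: D_7 has order 2*7 = 14 with 5 conjugacy classes, hence 5 irreducibles. Sum of squared dims 1 + 1 + 4 + 4 + 4 = 14 = |G|. Linear characters come from the abelianisation; the 2-dimensional irreps have character r^k -> 2*cos(2*pi*j*k/7), reflections -> 0.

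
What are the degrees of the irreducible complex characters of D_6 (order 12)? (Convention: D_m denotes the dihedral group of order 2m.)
Dimensions: 1, 1, 1, 1, 2, 2

Solution. There are 6 irreducibles (= number of conjugacy classes). Their dimensions d_i satisfy sum d_i^2 = |G| = 12: 1 + 1 + 1 + 1 + 4 + 4 = 12.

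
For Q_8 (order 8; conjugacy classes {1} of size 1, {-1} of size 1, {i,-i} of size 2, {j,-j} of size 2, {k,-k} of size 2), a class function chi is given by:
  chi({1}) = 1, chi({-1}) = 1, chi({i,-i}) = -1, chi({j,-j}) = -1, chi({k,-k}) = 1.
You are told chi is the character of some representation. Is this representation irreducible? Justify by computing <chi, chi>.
Irreducible: <chi, chi> = 1.

Derivation: <chi, chi> = (1/|G|) sum_C |C| * |chi(C)|^2 = (1/8)[1*|1|^2 + 1*|1|^2 + 2*|-1|^2 + 2*|-1|^2 + 2*|1|^2]
  = (1/8)[(1) + (1) + (2) + (2) + (2)] = 8/8 = 1.
A character is irreducible iff <chi, chi> = 1, so this representation is irreducible.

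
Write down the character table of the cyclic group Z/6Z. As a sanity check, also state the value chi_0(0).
Character table of Z/6Z (irreps indexed chi_0,...,chi_5 with chi_k(m) = zeta_6^(k*m), zeta_6 = exp(2*pi*i/6)):
  irrep \ class  {0} (size 1)  {1} (size 1)    {2} (size 1)    {3} (size 1)  {4} (size 1)    {5} (size 1)  
  chi_0          1             1               1               1             1               1             
  chi_1          1             exp(I*pi/3)     exp(2*I*pi/3)   -1            exp(-2*I*pi/3)  exp(-I*pi/3)  
  chi_2          1             exp(2*I*pi/3)   exp(-2*I*pi/3)  1             exp(2*I*pi/3)   exp(-2*I*pi/3)
  chi_3          1             -1              1               -1            1               -1            
  chi_4          1             exp(-2*I*pi/3)  exp(2*I*pi/3)   1             exp(-2*I*pi/3)  exp(2*I*pi/3) 
  chi_5          1             exp(-I*pi/3)    exp(-2*I*pi/3)  -1            exp(2*I*pi/3)   exp(I*pi/3)   

Spot check: chi_0(0) = zeta_6^(0*0) = zeta_6^0 = 1.

Justification: Z/6Z is abelian, so all 6 irreducible complex representations are 1-dimensional. They are given by chi_k(m) = zeta_6^(k*m) for k = 0,...,5. Row orthogonality: sum_m chi_k(m) conj(chi_l(m)) = 6 * [k = l].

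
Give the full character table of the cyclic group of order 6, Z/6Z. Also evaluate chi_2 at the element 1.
Character table of Z/6Z (irreps indexed chi_0,...,chi_5 with chi_k(m) = zeta_6^(k*m), zeta_6 = exp(2*pi*i/6)):
  irrep \ class  {0} (size 1)  {1} (size 1)    {2} (size 1)    {3} (size 1)  {4} (size 1)    {5} (size 1)  
  chi_0          1             1               1               1             1               1             
  chi_1          1             exp(I*pi/3)     exp(2*I*pi/3)   -1            exp(-2*I*pi/3)  exp(-I*pi/3)  
  chi_2          1             exp(2*I*pi/3)   exp(-2*I*pi/3)  1             exp(2*I*pi/3)   exp(-2*I*pi/3)
  chi_3          1             -1              1               -1            1               -1            
  chi_4          1             exp(-2*I*pi/3)  exp(2*I*pi/3)   1             exp(-2*I*pi/3)  exp(2*I*pi/3) 
  chi_5          1             exp(-I*pi/3)    exp(-2*I*pi/3)  -1            exp(2*I*pi/3)   exp(I*pi/3)   

Spot check: chi_2(1) = zeta_6^(2*1) = zeta_6^2 = exp(2*I*pi/3).

Argument: Z/6Z is abelian, so all 6 irreducible complex representations are 1-dimensional. They are given by chi_k(m) = zeta_6^(k*m) for k = 0,...,5. Row orthogonality: sum_m chi_k(m) conj(chi_l(m)) = 6 * [k = l].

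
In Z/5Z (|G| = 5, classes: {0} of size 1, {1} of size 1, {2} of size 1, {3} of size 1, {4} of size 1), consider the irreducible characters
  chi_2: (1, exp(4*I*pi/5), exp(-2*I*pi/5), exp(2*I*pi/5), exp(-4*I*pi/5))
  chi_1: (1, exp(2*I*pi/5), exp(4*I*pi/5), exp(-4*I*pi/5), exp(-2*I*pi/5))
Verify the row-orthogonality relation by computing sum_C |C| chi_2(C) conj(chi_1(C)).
Sum = 0; so <chi_2, chi_1> = 0 (distinct irreducibles are orthogonal).

Why: Compute term by term over conjugacy classes (|C| * chi_2(C) * conj(chi_1(C))):
  1*(1)*conj(1) + 1*(exp(4*I*pi/5))*conj(exp(2*I*pi/5)) + 1*(exp(-2*I*pi/5))*conj(exp(4*I*pi/5)) + 1*(exp(2*I*pi/5))*conj(exp(-4*I*pi/5)) + 1*(exp(-4*I*pi/5))*conj(exp(-2*I*pi/5))
  = (1) + (exp(2*I*pi/5)) + (exp(4*I*pi/5)) + (exp(-4*I*pi/5)) + (exp(-2*I*pi/5))
  = 0.
(Exp terms are combined using exp(i*s)*conj(exp(i*t)) = exp(i*(s-t)), and sums of them are collapsed using the identity that for every m > 1 the m distinct m-th roots of unity sum to 0, e.g. 1 + exp(2*I*pi/3) + exp(-2*I*pi/3) = 0.)
Dividing by |G| = 5 gives 0/5 = 0, matching the row-orthogonality relation <chi_2, chi_1> = [chi_2 = chi_1].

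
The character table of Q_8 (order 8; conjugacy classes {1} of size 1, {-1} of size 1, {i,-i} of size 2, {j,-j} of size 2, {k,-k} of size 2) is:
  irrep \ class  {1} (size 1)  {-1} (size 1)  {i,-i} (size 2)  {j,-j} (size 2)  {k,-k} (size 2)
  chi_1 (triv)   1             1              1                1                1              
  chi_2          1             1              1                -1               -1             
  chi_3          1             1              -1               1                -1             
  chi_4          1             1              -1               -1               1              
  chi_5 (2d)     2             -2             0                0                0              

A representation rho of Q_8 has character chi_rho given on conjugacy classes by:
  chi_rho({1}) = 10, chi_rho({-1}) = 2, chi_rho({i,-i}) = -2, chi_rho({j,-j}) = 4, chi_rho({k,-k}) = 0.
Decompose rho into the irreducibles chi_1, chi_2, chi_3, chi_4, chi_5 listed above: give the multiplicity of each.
Multiplicities: chi_1: 2, chi_2: 0, chi_3: 3, chi_4: 1, chi_5: 2.

Why: Use <chi_rho, chi> = (1/|G|) sum_C |C| * chi_rho(C) * conj(chi(C)) with |G| = 8 for each irreducible chi in the table:
  <chi_rho, chi_1> = (1/8)[1*(10)*conj(1) + 1*(2)*conj(1) + 2*(-2)*conj(1) + 2*(4)*conj(1) + 2*(0)*conj(1)]
      = (1/8)[(10) + (2) + (-4) + (8) + (0)] = 16/8 = 2
  <chi_rho, chi_2> = (1/8)[1*(10)*conj(1) + 1*(2)*conj(1) + 2*(-2)*conj(1) + 2*(4)*conj(-1) + 2*(0)*conj(-1)]
      = (1/8)[(10) + (2) + (-4) + (-8) + (0)] = 0/8 = 0
  <chi_rho, chi_3> = (1/8)[1*(10)*conj(1) + 1*(2)*conj(1) + 2*(-2)*conj(-1) + 2*(4)*conj(1) + 2*(0)*conj(-1)]
      = (1/8)[(10) + (2) + (4) + (8) + (0)] = 24/8 = 3
  <chi_rho, chi_4> = (1/8)[1*(10)*conj(1) + 1*(2)*conj(1) + 2*(-2)*conj(-1) + 2*(4)*conj(-1) + 2*(0)*conj(1)]
      = (1/8)[(10) + (2) + (4) + (-8) + (0)] = 8/8 = 1
  <chi_rho, chi_5> = (1/8)[1*(10)*conj(2) + 1*(2)*conj(-2) + 2*(-2)*conj(0) + 2*(4)*conj(0) + 2*(0)*conj(0)]
      = (1/8)[(20) + (-4) + (0) + (0) + (0)] = 16/8 = 2
Dimension check: dim(rho) = sum (mult * dim) = 2*1 + 0*1 + 3*1 + 1*1 + 2*2 = 10 = chi_rho(e) = 10.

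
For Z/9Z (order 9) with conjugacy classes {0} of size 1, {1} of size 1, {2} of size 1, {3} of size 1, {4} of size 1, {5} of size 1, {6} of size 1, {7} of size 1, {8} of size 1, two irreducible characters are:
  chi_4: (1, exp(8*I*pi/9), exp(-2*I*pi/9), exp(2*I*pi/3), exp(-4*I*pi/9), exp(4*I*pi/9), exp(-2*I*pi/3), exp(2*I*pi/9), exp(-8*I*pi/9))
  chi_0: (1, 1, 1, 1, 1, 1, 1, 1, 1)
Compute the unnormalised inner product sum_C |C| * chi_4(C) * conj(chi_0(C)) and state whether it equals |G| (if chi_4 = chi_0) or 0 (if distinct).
Sum = 0; so <chi_4, chi_0> = 0 (distinct irreducibles are orthogonal).

Working: Compute term by term over conjugacy classes (|C| * chi_4(C) * conj(chi_0(C))):
  1*(1)*conj(1) + 1*(exp(8*I*pi/9))*conj(1) + 1*(exp(-2*I*pi/9))*conj(1) + 1*(exp(2*I*pi/3))*conj(1) + 1*(exp(-4*I*pi/9))*conj(1) + 1*(exp(4*I*pi/9))*conj(1) + 1*(exp(-2*I*pi/3))*conj(1) + 1*(exp(2*I*pi/9))*conj(1) + 1*(exp(-8*I*pi/9))*conj(1)
  = (1) + (exp(8*I*pi/9)) + (exp(-2*I*pi/9)) + (exp(2*I*pi/3)) + (exp(-4*I*pi/9)) + (exp(4*I*pi/9)) + (exp(-2*I*pi/3)) + (exp(2*I*pi/9)) + (exp(-8*I*pi/9))
  = 0.
(Exp terms are combined using exp(i*s)*conj(exp(i*t)) = exp(i*(s-t)), and sums of them are collapsed using the identity that for every m > 1 the m distinct m-th roots of unity sum to 0, e.g. 1 + exp(2*I*pi/3) + exp(-2*I*pi/3) = 0.)
Dividing by |G| = 9 gives 0/9 = 0, matching the row-orthogonality relation <chi_4, chi_0> = [chi_4 = chi_0].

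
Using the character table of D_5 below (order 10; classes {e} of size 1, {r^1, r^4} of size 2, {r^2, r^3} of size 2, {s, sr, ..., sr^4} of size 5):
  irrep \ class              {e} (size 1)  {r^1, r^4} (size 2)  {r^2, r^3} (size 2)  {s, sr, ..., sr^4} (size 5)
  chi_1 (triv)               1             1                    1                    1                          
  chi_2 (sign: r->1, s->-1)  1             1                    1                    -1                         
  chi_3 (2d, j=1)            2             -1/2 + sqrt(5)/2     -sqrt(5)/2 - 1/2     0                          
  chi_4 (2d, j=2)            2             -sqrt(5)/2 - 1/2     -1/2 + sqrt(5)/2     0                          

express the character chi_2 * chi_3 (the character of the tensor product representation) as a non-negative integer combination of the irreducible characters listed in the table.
chi_2 tensor chi_3 = chi_3 (all other irreducibles have multiplicity 0).

Solution. The character of a tensor product is the pointwise product (chi_2 * chi_3)(C) = chi_2(C) * chi_3(C):
  {e}: (1)*(2), {r^1, r^4}: (1)*(-1/2 + sqrt(5)/2), {r^2, r^3}: (1)*(-sqrt(5)/2 - 1/2), {s, sr, ..., sr^4}: (-1)*(0)
so (chi_2 * chi_3) takes values
  {e} -> 2, {r^1, r^4} -> -1/2 + sqrt(5)/2, {r^2, r^3} -> -sqrt(5)/2 - 1/2, {s, sr, ..., sr^4} -> 0.
Now take the inner product of this character with each irreducible chi from the table, <chi_2*chi_3, chi> = (1/10) sum_C |C| (chi_2*chi_3)(C) conj(chi(C)):
  <chi_2*chi_3, chi_1> = (1/10)[1*(2)*conj(1) + 2*(-1/2 + sqrt(5)/2)*conj(1) + 2*(-sqrt(5)/2 - 1/2)*conj(1) + 5*(0)*conj(1)]
      = (1/10)[(2) + (-1 + sqrt(5)) + (-sqrt(5) - 1) + (0)] = 0/10 = 0
  <chi_2*chi_3, chi_2> = (1/10)[1*(2)*conj(1) + 2*(-1/2 + sqrt(5)/2)*conj(1) + 2*(-sqrt(5)/2 - 1/2)*conj(1) + 5*(0)*conj(-1)]
      = (1/10)[(2) + (-1 + sqrt(5)) + (-sqrt(5) - 1) + (0)] = 0/10 = 0
  <chi_2*chi_3, chi_3> = (1/10)[1*(2)*conj(2) + 2*(-1/2 + sqrt(5)/2)*conj(-1/2 + sqrt(5)/2) + 2*(-sqrt(5)/2 - 1/2)*conj(-sqrt(5)/2 - 1/2) + 5*(0)*conj(0)]
      = (1/10)[(4) + (3 - sqrt(5)) + (sqrt(5) + 3) + (0)] = 10/10 = 1
  <chi_2*chi_3, chi_4> = (1/10)[1*(2)*conj(2) + 2*(-1/2 + sqrt(5)/2)*conj(-sqrt(5)/2 - 1/2) + 2*(-sqrt(5)/2 - 1/2)*conj(-1/2 + sqrt(5)/2) + 5*(0)*conj(0)]
      = (1/10)[(4) + (-2) + (-2) + (0)] = 0/10 = 0
Hence the multiplicities are chi_3: 1. Dimension check: dim(chi_2)*dim(chi_3) = 1*2 = 2 and sum (mult * dim) = 1*2 = 2.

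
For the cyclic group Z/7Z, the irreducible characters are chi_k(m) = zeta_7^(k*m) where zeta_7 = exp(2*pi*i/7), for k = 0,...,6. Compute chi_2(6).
chi_2(6) = zeta_7^12 = exp(-4*I*pi/7)

Explanation: chi_2(6) = zeta_7^(2*6) = zeta_7^12. Since zeta_7^7 = 1, this equals zeta_7^5 = exp(2*pi*i*5/7) = exp(-4*I*pi/7).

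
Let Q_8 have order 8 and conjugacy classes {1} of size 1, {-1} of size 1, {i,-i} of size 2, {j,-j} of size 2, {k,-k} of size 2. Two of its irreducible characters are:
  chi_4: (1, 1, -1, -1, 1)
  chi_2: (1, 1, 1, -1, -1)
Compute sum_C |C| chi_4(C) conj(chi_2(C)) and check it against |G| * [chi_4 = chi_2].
Sum = 0; so <chi_4, chi_2> = 0 (distinct irreducibles are orthogonal).

Explanation: Compute term by term over conjugacy classes (|C| * chi_4(C) * conj(chi_2(C))):
  1*(1)*conj(1) + 1*(1)*conj(1) + 2*(-1)*conj(1) + 2*(-1)*conj(-1) + 2*(1)*conj(-1)
  = (1) + (1) + (-2) + (2) + (-2)
  = 0.
Dividing by |G| = 8 gives 0/8 = 0, matching the row-orthogonality relation <chi_4, chi_2> = [chi_4 = chi_2].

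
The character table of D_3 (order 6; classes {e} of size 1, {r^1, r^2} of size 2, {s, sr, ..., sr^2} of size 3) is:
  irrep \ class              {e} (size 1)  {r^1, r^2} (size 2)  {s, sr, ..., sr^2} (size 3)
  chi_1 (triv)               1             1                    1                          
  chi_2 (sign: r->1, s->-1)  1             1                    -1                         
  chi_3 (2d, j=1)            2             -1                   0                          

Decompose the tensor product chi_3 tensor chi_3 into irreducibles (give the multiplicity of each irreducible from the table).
chi_3 tensor chi_3 = chi_1 + chi_2 + chi_3 (all other irreducibles have multiplicity 0).

Explanation: The character of a tensor product is the pointwise product (chi_3 * chi_3)(C) = chi_3(C) * chi_3(C):
  {e}: (2)*(2), {r^1, r^2}: (-1)*(-1), {s, sr, ..., sr^2}: (0)*(0)
so (chi_3 * chi_3) takes values
  {e} -> 4, {r^1, r^2} -> 1, {s, sr, ..., sr^2} -> 0.
Now take the inner product of this character with each irreducible chi from the table, <chi_3*chi_3, chi> = (1/6) sum_C |C| (chi_3*chi_3)(C) conj(chi(C)):
  <chi_3*chi_3, chi_1> = (1/6)[1*(4)*conj(1) + 2*(1)*conj(1) + 3*(0)*conj(1)]
      = (1/6)[(4) + (2) + (0)] = 6/6 = 1
  <chi_3*chi_3, chi_2> = (1/6)[1*(4)*conj(1) + 2*(1)*conj(1) + 3*(0)*conj(-1)]
      = (1/6)[(4) + (2) + (0)] = 6/6 = 1
  <chi_3*chi_3, chi_3> = (1/6)[1*(4)*conj(2) + 2*(1)*conj(-1) + 3*(0)*conj(0)]
      = (1/6)[(8) + (-2) + (0)] = 6/6 = 1
Hence the multiplicities are chi_1: 1, chi_2: 1, chi_3: 1. Dimension check: dim(chi_3)*dim(chi_3) = 2*2 = 4 and sum (mult * dim) = 1*1 + 1*1 + 1*2 = 4.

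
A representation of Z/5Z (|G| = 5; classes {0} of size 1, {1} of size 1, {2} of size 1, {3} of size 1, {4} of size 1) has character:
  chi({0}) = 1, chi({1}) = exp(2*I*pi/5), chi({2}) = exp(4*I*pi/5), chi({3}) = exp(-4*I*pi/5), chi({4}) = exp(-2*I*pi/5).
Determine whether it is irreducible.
Irreducible: <chi, chi> = 1.

Proof sketch: <chi, chi> = (1/|G|) sum_C |C| * |chi(C)|^2 = (1/5)[1*|1|^2 + 1*|exp(2*I*pi/5)|^2 + 1*|exp(4*I*pi/5)|^2 + 1*|exp(-4*I*pi/5)|^2 + 1*|exp(-2*I*pi/5)|^2]
  = (1/5)[(1) + (1) + (1) + (1) + (1)] = 5/5 = 1.
(Exp terms are combined using exp(i*s)*conj(exp(i*t)) = exp(i*(s-t)), and sums of them are collapsed using the identity that for every m > 1 the m distinct m-th roots of unity sum to 0, e.g. 1 + exp(2*I*pi/3) + exp(-2*I*pi/3) = 0.)
A character is irreducible iff <chi, chi> = 1, so this representation is irreducible.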